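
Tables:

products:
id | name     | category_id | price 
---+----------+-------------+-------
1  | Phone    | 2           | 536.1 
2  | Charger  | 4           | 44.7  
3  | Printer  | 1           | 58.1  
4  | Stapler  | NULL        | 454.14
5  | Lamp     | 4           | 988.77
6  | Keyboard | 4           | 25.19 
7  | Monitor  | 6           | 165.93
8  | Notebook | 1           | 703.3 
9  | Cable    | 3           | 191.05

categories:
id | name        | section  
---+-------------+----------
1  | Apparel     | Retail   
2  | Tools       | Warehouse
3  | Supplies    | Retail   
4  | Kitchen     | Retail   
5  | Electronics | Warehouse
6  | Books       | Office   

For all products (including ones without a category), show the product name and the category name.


LEFT JOIN keeps every row from products (the left table); where category_id has no match in categories, the category columns become NULL. Walk through each product:
  - product 1 (Phone): category_id=2 -> matches Tools
  - product 2 (Charger): category_id=4 -> matches Kitchen
  - product 3 (Printer): category_id=1 -> matches Apparel
  - product 4 (Stapler): category_id=NULL, no match -> kept with NULL
  - product 5 (Lamp): category_id=4 -> matches Kitchen
  - product 6 (Keyboard): category_id=4 -> matches Kitchen
  - product 7 (Monitor): category_id=6 -> matches Books
  - product 8 (Notebook): category_id=1 -> matches Apparel
  - product 9 (Cable): category_id=3 -> matches Supplies
All 9 rows appear; 1 has NULL category.

SQL:
SELECT a.name, b.name AS category
FROM products a
LEFT JOIN categories b ON a.category_id = b.id

Result:
name     | category
---------+---------
Phone    | Tools   
Charger  | Kitchen 
Printer  | Apparel 
Stapler  | NULL    
Lamp     | Kitchen 
Keyboard | Kitchen 
Monitor  | Books   
Notebook | Apparel 
Cable    | Supplies


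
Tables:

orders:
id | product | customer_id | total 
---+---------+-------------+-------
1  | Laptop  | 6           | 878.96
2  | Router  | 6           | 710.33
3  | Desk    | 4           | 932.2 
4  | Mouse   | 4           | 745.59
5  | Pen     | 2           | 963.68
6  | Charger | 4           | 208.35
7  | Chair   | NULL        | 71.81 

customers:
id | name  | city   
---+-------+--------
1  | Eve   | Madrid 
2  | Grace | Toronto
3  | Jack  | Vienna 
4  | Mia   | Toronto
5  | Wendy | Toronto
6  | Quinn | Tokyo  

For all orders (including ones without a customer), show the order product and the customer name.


LEFT JOIN keeps every row from orders (the left table); where customer_id has no match in customers, the customer columns become NULL. Walk through each order:
  - order 1 (Laptop): customer_id=6 -> matches Quinn
  - order 2 (Router): customer_id=6 -> matches Quinn
  - order 3 (Desk): customer_id=4 -> matches Mia
  - order 4 (Mouse): customer_id=4 -> matches Mia
  - order 5 (Pen): customer_id=2 -> matches Grace
  - order 6 (Charger): customer_id=4 -> matches Mia
  - order 7 (Chair): customer_id=NULL, no match -> kept with NULL
All 7 rows appear; 1 has NULL customer.

SQL:
SELECT a.product, b.name AS customer
FROM orders a
LEFT JOIN customers b ON a.customer_id = b.id

Result:
product | customer
--------+---------
Laptop  | Quinn   
Router  | Quinn   
Desk    | Mia     
Mouse   | Mia     
Pen     | Grace   
Charger | Mia     
Chair   | NULL    


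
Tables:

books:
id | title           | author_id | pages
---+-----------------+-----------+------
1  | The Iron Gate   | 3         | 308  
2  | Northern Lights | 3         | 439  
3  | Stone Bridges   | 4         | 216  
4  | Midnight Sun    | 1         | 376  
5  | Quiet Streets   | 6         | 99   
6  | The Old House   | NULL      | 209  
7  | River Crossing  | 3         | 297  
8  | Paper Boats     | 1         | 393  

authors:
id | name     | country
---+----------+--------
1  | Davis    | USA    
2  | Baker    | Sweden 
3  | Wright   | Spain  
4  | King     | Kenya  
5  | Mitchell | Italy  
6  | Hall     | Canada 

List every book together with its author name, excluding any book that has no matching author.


INNER JOIN keeps only books rows whose author_id matches an id in authors. Walk through each book:
  - book 1 (The Iron Gate): author_id=3 -> matches Wright
  - book 2 (Northern Lights): author_id=3 -> matches Wright
  - book 3 (Stone Bridges): author_id=4 -> matches King
  - book 4 (Midnight Sun): author_id=1 -> matches Davis
  - book 5 (Quiet Streets): author_id=6 -> matches Hall
  - book 6 (The Old House): author_id=NULL, no match -> dropped
  - book 7 (River Crossing): author_id=3 -> matches Wright
  - book 8 (Paper Boats): author_id=1 -> matches Davis
So 1 of 8 rows is dropped.

SQL:
SELECT a.title, b.name AS author
FROM books a
INNER JOIN authors b ON a.author_id = b.id

Result:
title           | author
----------------+-------
The Iron Gate   | Wright
Northern Lights | Wright
Stone Bridges   | King  
Midnight Sun    | Davis 
Quiet Streets   | Hall  
River Crossing  | Wright
Paper Boats     | Davis 


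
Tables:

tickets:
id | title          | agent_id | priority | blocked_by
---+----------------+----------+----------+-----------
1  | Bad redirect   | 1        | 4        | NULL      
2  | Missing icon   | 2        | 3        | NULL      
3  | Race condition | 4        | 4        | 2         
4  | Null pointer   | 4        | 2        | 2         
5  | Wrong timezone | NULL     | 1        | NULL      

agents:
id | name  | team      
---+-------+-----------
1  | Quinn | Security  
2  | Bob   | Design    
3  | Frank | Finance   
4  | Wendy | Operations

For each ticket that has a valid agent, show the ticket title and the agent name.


INNER JOIN keeps only tickets rows whose agent_id matches an id in agents. Walk through each ticket:
  - ticket 1 (Bad redirect): agent_id=1 -> matches Quinn
  - ticket 2 (Missing icon): agent_id=2 -> matches Bob
  - ticket 3 (Race condition): agent_id=4 -> matches Wendy
  - ticket 4 (Null pointer): agent_id=4 -> matches Wendy
  - ticket 5 (Wrong timezone): agent_id=NULL, no match -> dropped
So 1 of 5 rows is dropped.

SQL:
SELECT a.title, b.name AS agent
FROM tickets a
INNER JOIN agents b ON a.agent_id = b.id

Result:
title          | agent
---------------+------
Bad redirect   | Quinn
Missing icon   | Bob  
Race condition | Wendy
Null pointer   | Wendy


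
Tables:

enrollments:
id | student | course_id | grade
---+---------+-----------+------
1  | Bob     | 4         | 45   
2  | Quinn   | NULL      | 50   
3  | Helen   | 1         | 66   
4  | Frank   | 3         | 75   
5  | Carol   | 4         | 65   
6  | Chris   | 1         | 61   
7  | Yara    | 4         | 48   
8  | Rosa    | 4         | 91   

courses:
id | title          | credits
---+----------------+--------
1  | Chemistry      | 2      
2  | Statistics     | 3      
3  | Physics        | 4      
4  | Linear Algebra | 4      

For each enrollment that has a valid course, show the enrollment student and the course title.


INNER JOIN keeps only enrollments rows whose course_id matches an id in courses. Walk through each enrollment:
  - enrollment 1 (Bob): course_id=4 -> matches Linear Algebra
  - enrollment 2 (Quinn): course_id=NULL, no match -> dropped
  - enrollment 3 (Helen): course_id=1 -> matches Chemistry
  - enrollment 4 (Frank): course_id=3 -> matches Physics
  - enrollment 5 (Carol): course_id=4 -> matches Linear Algebra
  - enrollment 6 (Chris): course_id=1 -> matches Chemistry
  - enrollment 7 (Yara): course_id=4 -> matches Linear Algebra
  - enrollment 8 (Rosa): course_id=4 -> matches Linear Algebra
So 1 of 8 rows is dropped.

SQL:
SELECT a.student, b.title AS course
FROM enrollments a
INNER JOIN courses b ON a.course_id = b.id

Result:
student | course        
--------+---------------
Bob     | Linear Algebra
Helen   | Chemistry     
Frank   | Physics       
Carol   | Linear Algebra
Chris   | Chemistry     
Yara    | Linear Algebra
Rosa    | Linear Algebra


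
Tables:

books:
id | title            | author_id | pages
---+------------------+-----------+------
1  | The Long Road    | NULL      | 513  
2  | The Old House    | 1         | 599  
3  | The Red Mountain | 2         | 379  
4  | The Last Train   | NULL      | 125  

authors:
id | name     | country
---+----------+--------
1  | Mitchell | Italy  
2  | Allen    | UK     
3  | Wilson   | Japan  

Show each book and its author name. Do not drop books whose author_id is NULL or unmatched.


LEFT JOIN keeps every row from books (the left table); where author_id has no match in authors, the author columns become NULL. Walk through each book:
  - book 1 (The Long Road): author_id=NULL, no match -> kept with NULL
  - book 2 (The Old House): author_id=1 -> matches Mitchell
  - book 3 (The Red Mountain): author_id=2 -> matches Allen
  - book 4 (The Last Train): author_id=NULL, no match -> kept with NULL
All 4 rows appear; 2 have NULL author.

SQL:
SELECT a.title, b.name AS author
FROM books a
LEFT JOIN authors b ON a.author_id = b.id

Result:
title            | author  
-----------------+---------
The Long Road    | NULL    
The Old House    | Mitchell
The Red Mountain | Allen   
The Last Train   | NULL    


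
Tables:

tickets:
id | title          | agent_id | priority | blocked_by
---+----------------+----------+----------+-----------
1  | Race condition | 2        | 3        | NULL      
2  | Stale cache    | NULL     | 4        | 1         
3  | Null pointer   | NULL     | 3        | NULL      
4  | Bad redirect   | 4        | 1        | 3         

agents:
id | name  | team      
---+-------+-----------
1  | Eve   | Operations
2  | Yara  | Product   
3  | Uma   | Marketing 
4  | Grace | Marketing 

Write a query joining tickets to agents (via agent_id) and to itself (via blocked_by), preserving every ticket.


Two LEFT JOINs from the same base table tickets: one to agents via agent_id, one to tickets itself via blocked_by. Both are LEFT so every ticket is preserved.
Match against agents:
  - ticket 1 (Race condition): agent_id=2 -> matches Yara
  - ticket 2 (Stale cache): agent_id=NULL, no match -> kept with NULL
  - ticket 3 (Null pointer): agent_id=NULL, no match -> kept with NULL
  - ticket 4 (Bad redirect): agent_id=4 -> matches Grace
Match against tickets (self):
  - ticket 1 (Race condition): blocked_by=NULL -> NULL
  - ticket 2 (Stale cache): blocked_by=1 -> Race condition
  - ticket 3 (Null pointer): blocked_by=NULL -> NULL
  - ticket 4 (Bad redirect): blocked_by=3 -> Null pointer

SQL:
SELECT a.title, b.name AS agent, c.title AS blocked_by
FROM tickets a
LEFT JOIN agents b ON a.agent_id = b.id
LEFT JOIN tickets c ON a.blocked_by = c.id

Result:
title          | agent | blocked_by    
---------------+-------+---------------
Race condition | Yara  | NULL          
Stale cache    | NULL  | Race condition
Null pointer   | NULL  | NULL          
Bad redirect   | Grace | Null pointer  


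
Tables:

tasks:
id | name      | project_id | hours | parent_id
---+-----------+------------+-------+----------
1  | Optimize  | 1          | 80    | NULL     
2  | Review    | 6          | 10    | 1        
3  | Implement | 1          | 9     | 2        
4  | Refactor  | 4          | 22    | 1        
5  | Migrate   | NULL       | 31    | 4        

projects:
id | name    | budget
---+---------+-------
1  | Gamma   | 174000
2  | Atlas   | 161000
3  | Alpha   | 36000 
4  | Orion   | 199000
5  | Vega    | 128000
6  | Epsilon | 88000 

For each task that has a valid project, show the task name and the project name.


INNER JOIN keeps only tasks rows whose project_id matches an id in projects. Walk through each task:
  - task 1 (Optimize): project_id=1 -> matches Gamma
  - task 2 (Review): project_id=6 -> matches Epsilon
  - task 3 (Implement): project_id=1 -> matches Gamma
  - task 4 (Refactor): project_id=4 -> matches Orion
  - task 5 (Migrate): project_id=NULL, no match -> dropped
So 1 of 5 rows is dropped.

SQL:
SELECT a.name, b.name AS project
FROM tasks a
INNER JOIN projects b ON a.project_id = b.id

Result:
name      | project
----------+--------
Optimize  | Gamma  
Review    | Epsilon
Implement | Gamma  
Refactor  | Orion  


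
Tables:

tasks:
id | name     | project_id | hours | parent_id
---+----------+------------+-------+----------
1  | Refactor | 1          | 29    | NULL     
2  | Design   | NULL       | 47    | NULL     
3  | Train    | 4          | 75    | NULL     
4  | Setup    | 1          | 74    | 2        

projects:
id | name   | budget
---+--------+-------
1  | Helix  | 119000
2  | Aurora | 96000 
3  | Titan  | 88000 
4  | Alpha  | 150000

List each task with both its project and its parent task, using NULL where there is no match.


Two LEFT JOINs from the same base table tasks: one to projects via project_id, one to tasks itself via parent_id. Both are LEFT so every task is preserved.
Match against projects:
  - task 1 (Refactor): project_id=1 -> matches Helix
  - task 2 (Design): project_id=NULL, no match -> kept with NULL
  - task 3 (Train): project_id=4 -> matches Alpha
  - task 4 (Setup): project_id=1 -> matches Helix
Match against tasks (self):
  - task 1 (Refactor): parent_id=NULL -> NULL
  - task 2 (Design): parent_id=NULL -> NULL
  - task 3 (Train): parent_id=NULL -> NULL
  - task 4 (Setup): parent_id=2 -> Design

SQL:
SELECT a.name, b.name AS project, c.name AS parent
FROM tasks a
LEFT JOIN projects b ON a.project_id = b.id
LEFT JOIN tasks c ON a.parent_id = c.id

Result:
name     | project | parent
---------+---------+-------
Refactor | Helix   | NULL  
Design   | NULL    | NULL  
Train    | Alpha   | NULL  
Setup    | Helix   | Design


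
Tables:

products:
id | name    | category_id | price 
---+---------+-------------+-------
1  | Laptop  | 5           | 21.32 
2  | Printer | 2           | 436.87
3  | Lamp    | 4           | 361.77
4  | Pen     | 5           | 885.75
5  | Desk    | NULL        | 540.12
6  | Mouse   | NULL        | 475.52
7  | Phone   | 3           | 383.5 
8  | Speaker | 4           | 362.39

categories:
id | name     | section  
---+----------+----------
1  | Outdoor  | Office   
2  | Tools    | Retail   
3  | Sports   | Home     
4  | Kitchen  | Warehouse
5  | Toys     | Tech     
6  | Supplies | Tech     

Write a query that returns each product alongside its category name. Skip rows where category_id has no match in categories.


INNER JOIN keeps only products rows whose category_id matches an id in categories. Walk through each product:
  - product 1 (Laptop): category_id=5 -> matches Toys
  - product 2 (Printer): category_id=2 -> matches Tools
  - product 3 (Lamp): category_id=4 -> matches Kitchen
  - product 4 (Pen): category_id=5 -> matches Toys
  - product 5 (Desk): category_id=NULL, no match -> dropped
  - product 6 (Mouse): category_id=NULL, no match -> dropped
  - product 7 (Phone): category_id=3 -> matches Sports
  - product 8 (Speaker): category_id=4 -> matches Kitchen
So 2 of 8 rows are dropped.

SQL:
SELECT a.name, b.name AS category
FROM products a
INNER JOIN categories b ON a.category_id = b.id

Result:
name    | category
--------+---------
Laptop  | Toys    
Printer | Tools   
Lamp    | Kitchen 
Pen     | Toys    
Phone   | Sports  
Speaker | Kitchen 


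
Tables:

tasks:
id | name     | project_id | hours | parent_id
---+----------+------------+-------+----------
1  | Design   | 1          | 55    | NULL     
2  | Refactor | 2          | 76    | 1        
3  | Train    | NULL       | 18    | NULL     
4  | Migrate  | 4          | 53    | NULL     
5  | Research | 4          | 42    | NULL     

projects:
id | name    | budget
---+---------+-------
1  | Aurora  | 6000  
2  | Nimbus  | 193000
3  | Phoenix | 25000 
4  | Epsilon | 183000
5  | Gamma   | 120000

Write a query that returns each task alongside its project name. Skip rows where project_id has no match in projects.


INNER JOIN keeps only tasks rows whose project_id matches an id in projects. Walk through each task:
  - task 1 (Design): project_id=1 -> matches Aurora
  - task 2 (Refactor): project_id=2 -> matches Nimbus
  - task 3 (Train): project_id=NULL, no match -> dropped
  - task 4 (Migrate): project_id=4 -> matches Epsilon
  - task 5 (Research): project_id=4 -> matches Epsilon
So 1 of 5 rows is dropped.

SQL:
SELECT a.name, b.name AS project
FROM tasks a
INNER JOIN projects b ON a.project_id = b.id

Result:
name     | project
---------+--------
Design   | Aurora 
Refactor | Nimbus 
Migrate  | Epsilon
Research | Epsilon


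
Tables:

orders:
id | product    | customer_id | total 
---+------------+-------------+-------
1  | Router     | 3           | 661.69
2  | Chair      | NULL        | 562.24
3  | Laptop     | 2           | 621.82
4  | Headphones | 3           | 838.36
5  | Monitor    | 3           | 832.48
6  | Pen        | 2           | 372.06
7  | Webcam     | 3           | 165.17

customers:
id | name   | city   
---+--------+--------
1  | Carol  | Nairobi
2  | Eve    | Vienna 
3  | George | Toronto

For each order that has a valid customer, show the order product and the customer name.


INNER JOIN keeps only orders rows whose customer_id matches an id in customers. Walk through each order:
  - order 1 (Router): customer_id=3 -> matches George
  - order 2 (Chair): customer_id=NULL, no match -> dropped
  - order 3 (Laptop): customer_id=2 -> matches Eve
  - order 4 (Headphones): customer_id=3 -> matches George
  - order 5 (Monitor): customer_id=3 -> matches George
  - order 6 (Pen): customer_id=2 -> matches Eve
  - order 7 (Webcam): customer_id=3 -> matches George
So 1 of 7 rows is dropped.

SQL:
SELECT a.product, b.name AS customer
FROM orders a
INNER JOIN customers b ON a.customer_id = b.id

Result:
product    | customer
-----------+---------
Router     | George  
Laptop     | Eve     
Headphones | George  
Monitor    | George  
Pen        | Eve     
Webcam     | George  


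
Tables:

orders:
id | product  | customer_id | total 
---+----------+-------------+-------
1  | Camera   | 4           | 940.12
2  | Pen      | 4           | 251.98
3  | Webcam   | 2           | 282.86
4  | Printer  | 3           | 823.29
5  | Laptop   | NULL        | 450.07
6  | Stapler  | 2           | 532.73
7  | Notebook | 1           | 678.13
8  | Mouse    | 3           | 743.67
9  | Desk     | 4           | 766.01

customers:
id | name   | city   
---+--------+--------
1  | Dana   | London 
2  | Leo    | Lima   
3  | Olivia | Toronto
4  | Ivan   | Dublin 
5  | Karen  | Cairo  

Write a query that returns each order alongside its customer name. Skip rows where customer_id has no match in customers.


INNER JOIN keeps only orders rows whose customer_id matches an id in customers. Walk through each order:
  - order 1 (Camera): customer_id=4 -> matches Ivan
  - order 2 (Pen): customer_id=4 -> matches Ivan
  - order 3 (Webcam): customer_id=2 -> matches Leo
  - order 4 (Printer): customer_id=3 -> matches Olivia
  - order 5 (Laptop): customer_id=NULL, no match -> dropped
  - order 6 (Stapler): customer_id=2 -> matches Leo
  - order 7 (Notebook): customer_id=1 -> matches Dana
  - order 8 (Mouse): customer_id=3 -> matches Olivia
  - order 9 (Desk): customer_id=4 -> matches Ivan
So 1 of 9 rows is dropped.

SQL:
SELECT a.product, b.name AS customer
FROM orders a
INNER JOIN customers b ON a.customer_id = b.id

Result:
product  | customer
---------+---------
Camera   | Ivan    
Pen      | Ivan    
Webcam   | Leo     
Printer  | Olivia  
Stapler  | Leo     
Notebook | Dana    
Mouse    | Olivia  
Desk     | Ivan    


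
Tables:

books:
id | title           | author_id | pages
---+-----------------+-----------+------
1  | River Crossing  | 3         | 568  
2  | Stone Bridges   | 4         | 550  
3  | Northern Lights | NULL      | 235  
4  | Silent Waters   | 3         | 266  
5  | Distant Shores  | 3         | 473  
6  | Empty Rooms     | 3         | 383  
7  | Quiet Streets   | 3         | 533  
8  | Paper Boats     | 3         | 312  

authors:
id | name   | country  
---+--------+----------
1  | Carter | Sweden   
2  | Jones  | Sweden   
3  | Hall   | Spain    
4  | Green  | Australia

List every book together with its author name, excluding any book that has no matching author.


INNER JOIN keeps only books rows whose author_id matches an id in authors. Walk through each book:
  - book 1 (River Crossing): author_id=3 -> matches Hall
  - book 2 (Stone Bridges): author_id=4 -> matches Green
  - book 3 (Northern Lights): author_id=NULL, no match -> dropped
  - book 4 (Silent Waters): author_id=3 -> matches Hall
  - book 5 (Distant Shores): author_id=3 -> matches Hall
  - book 6 (Empty Rooms): author_id=3 -> matches Hall
  - book 7 (Quiet Streets): author_id=3 -> matches Hall
  - book 8 (Paper Boats): author_id=3 -> matches Hall
So 1 of 8 rows is dropped.

SQL:
SELECT a.title, b.name AS author
FROM books a
INNER JOIN authors b ON a.author_id = b.id

Result:
title          | author
---------------+-------
River Crossing | Hall  
Stone Bridges  | Green 
Silent Waters  | Hall  
Distant Shores | Hall  
Empty Rooms    | Hall  
Quiet Streets  | Hall  
Paper Boats    | Hall  


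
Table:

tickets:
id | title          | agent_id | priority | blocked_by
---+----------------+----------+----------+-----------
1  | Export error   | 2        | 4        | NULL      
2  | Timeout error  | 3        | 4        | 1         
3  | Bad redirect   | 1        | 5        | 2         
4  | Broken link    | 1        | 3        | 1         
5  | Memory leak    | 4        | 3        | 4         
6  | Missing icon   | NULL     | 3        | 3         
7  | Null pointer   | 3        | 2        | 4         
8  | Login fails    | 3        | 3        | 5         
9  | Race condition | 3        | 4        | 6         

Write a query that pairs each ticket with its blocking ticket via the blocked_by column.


This is a self-join: tickets is joined to a second copy of itself, matching each row's blocked_by to another row's id. Use LEFT JOIN so rows with blocked_by=NULL are kept.
  - ticket 1 (Export error): blocked_by=NULL -> NULL
  - ticket 2 (Timeout error): blocked_by=1 -> Export error
  - ticket 3 (Bad redirect): blocked_by=2 -> Timeout error
  - ticket 4 (Broken link): blocked_by=1 -> Export error
  - ticket 5 (Memory leak): blocked_by=4 -> Broken link
  - ticket 6 (Missing icon): blocked_by=3 -> Bad redirect
  - ticket 7 (Null pointer): blocked_by=4 -> Broken link
  - ticket 8 (Login fails): blocked_by=5 -> Memory leak
  - ticket 9 (Race condition): blocked_by=6 -> Missing icon

SQL:
SELECT a.title AS item, b.title AS blocked_by
FROM tickets a
LEFT JOIN tickets b ON a.blocked_by = b.id

Result:
item           | blocked_by   
---------------+--------------
Export error   | NULL         
Timeout error  | Export error 
Bad redirect   | Timeout error
Broken link    | Export error 
Memory leak    | Broken link  
Missing icon   | Bad redirect 
Null pointer   | Broken link  
Login fails    | Memory leak  
Race condition | Missing icon 


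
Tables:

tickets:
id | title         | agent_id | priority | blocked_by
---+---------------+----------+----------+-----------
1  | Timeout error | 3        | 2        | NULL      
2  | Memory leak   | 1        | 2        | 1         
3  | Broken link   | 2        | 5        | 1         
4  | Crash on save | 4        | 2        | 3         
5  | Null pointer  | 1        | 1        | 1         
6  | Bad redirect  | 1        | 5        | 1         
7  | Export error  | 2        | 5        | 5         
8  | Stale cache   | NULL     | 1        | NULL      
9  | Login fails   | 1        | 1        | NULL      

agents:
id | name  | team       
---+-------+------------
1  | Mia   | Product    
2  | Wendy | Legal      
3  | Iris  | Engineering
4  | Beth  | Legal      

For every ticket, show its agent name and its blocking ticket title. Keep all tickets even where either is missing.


Two LEFT JOINs from the same base table tickets: one to agents via agent_id, one to tickets itself via blocked_by. Both are LEFT so every ticket is preserved.
Match against agents:
  - ticket 1 (Timeout error): agent_id=3 -> matches Iris
  - ticket 2 (Memory leak): agent_id=1 -> matches Mia
  - ticket 3 (Broken link): agent_id=2 -> matches Wendy
  - ticket 4 (Crash on save): agent_id=4 -> matches Beth
  - ticket 5 (Null pointer): agent_id=1 -> matches Mia
  - ticket 6 (Bad redirect): agent_id=1 -> matches Mia
  - ticket 7 (Export error): agent_id=2 -> matches Wendy
  - ticket 8 (Stale cache): agent_id=NULL, no match -> kept with NULL
  - ticket 9 (Login fails): agent_id=1 -> matches Mia
Match against tickets (self):
  - ticket 1 (Timeout error): blocked_by=NULL -> NULL
  - ticket 2 (Memory leak): blocked_by=1 -> Timeout error
  - ticket 3 (Broken link): blocked_by=1 -> Timeout error
  - ticket 4 (Crash on save): blocked_by=3 -> Broken link
  - ticket 5 (Null pointer): blocked_by=1 -> Timeout error
  - ticket 6 (Bad redirect): blocked_by=1 -> Timeout error
  - ticket 7 (Export error): blocked_by=5 -> Null pointer
  - ticket 8 (Stale cache): blocked_by=NULL -> NULL
  - ticket 9 (Login fails): blocked_by=NULL -> NULL

SQL:
SELECT a.title, b.name AS agent, c.title AS blocked_by
FROM tickets a
LEFT JOIN agents b ON a.agent_id = b.id
LEFT JOIN tickets c ON a.blocked_by = c.id

Result:
title         | agent | blocked_by   
--------------+-------+--------------
Timeout error | Iris  | NULL         
Memory leak   | Mia   | Timeout error
Broken link   | Wendy | Timeout error
Crash on save | Beth  | Broken link  
Null pointer  | Mia   | Timeout error
Bad redirect  | Mia   | Timeout error
Export error  | Wendy | Null pointer 
Stale cache   | NULL  | NULL         
Login fails   | Mia   | NULL         


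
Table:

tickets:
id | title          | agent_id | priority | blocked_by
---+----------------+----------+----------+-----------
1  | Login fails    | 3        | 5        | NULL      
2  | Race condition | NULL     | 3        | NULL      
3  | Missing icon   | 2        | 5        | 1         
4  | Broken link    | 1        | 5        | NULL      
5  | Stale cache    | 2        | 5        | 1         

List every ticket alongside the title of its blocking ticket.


This is a self-join: tickets is joined to a second copy of itself, matching each row's blocked_by to another row's id. Use LEFT JOIN so rows with blocked_by=NULL are kept.
  - ticket 1 (Login fails): blocked_by=NULL -> NULL
  - ticket 2 (Race condition): blocked_by=NULL -> NULL
  - ticket 3 (Missing icon): blocked_by=1 -> Login fails
  - ticket 4 (Broken link): blocked_by=NULL -> NULL
  - ticket 5 (Stale cache): blocked_by=1 -> Login fails

SQL:
SELECT a.title AS item, b.title AS blocked_by
FROM tickets a
LEFT JOIN tickets b ON a.blocked_by = b.id

Result:
item           | blocked_by 
---------------+------------
Login fails    | NULL       
Race condition | NULL       
Missing icon   | Login fails
Broken link    | NULL       
Stale cache    | Login fails


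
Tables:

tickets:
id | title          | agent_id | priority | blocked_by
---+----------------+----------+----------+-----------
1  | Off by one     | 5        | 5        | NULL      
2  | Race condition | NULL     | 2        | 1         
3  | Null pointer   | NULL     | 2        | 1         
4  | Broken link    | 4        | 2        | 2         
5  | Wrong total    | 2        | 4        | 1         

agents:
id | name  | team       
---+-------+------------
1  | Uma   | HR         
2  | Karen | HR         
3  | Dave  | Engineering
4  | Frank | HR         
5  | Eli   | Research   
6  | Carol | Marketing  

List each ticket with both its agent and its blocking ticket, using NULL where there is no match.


Two LEFT JOINs from the same base table tickets: one to agents via agent_id, one to tickets itself via blocked_by. Both are LEFT so every ticket is preserved.
Match against agents:
  - ticket 1 (Off by one): agent_id=5 -> matches Eli
  - ticket 2 (Race condition): agent_id=NULL, no match -> kept with NULL
  - ticket 3 (Null pointer): agent_id=NULL, no match -> kept with NULL
  - ticket 4 (Broken link): agent_id=4 -> matches Frank
  - ticket 5 (Wrong total): agent_id=2 -> matches Karen
Match against tickets (self):
  - ticket 1 (Off by one): blocked_by=NULL -> NULL
  - ticket 2 (Race condition): blocked_by=1 -> Off by one
  - ticket 3 (Null pointer): blocked_by=1 -> Off by one
  - ticket 4 (Broken link): blocked_by=2 -> Race condition
  - ticket 5 (Wrong total): blocked_by=1 -> Off by one

SQL:
SELECT a.title, b.name AS agent, c.title AS blocked_by
FROM tickets a
LEFT JOIN agents b ON a.agent_id = b.id
LEFT JOIN tickets c ON a.blocked_by = c.id

Result:
title          | agent | blocked_by    
---------------+-------+---------------
Off by one     | Eli   | NULL          
Race condition | NULL  | Off by one    
Null pointer   | NULL  | Off by one    
Broken link    | Frank | Race condition
Wrong total    | Karen | Off by one    


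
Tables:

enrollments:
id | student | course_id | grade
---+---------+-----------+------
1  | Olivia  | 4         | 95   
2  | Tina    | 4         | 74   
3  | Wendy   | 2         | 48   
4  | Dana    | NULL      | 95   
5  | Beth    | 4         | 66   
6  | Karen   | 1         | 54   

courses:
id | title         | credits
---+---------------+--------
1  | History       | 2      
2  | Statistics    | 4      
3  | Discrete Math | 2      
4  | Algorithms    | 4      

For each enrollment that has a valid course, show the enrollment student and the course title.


INNER JOIN keeps only enrollments rows whose course_id matches an id in courses. Walk through each enrollment:
  - enrollment 1 (Olivia): course_id=4 -> matches Algorithms
  - enrollment 2 (Tina): course_id=4 -> matches Algorithms
  - enrollment 3 (Wendy): course_id=2 -> matches Statistics
  - enrollment 4 (Dana): course_id=NULL, no match -> dropped
  - enrollment 5 (Beth): course_id=4 -> matches Algorithms
  - enrollment 6 (Karen): course_id=1 -> matches History
So 1 of 6 rows is dropped.

SQL:
SELECT a.student, b.title AS course
FROM enrollments a
INNER JOIN courses b ON a.course_id = b.id

Result:
student | course    
--------+-----------
Olivia  | Algorithms
Tina    | Algorithms
Wendy   | Statistics
Beth    | Algorithms
Karen   | History   


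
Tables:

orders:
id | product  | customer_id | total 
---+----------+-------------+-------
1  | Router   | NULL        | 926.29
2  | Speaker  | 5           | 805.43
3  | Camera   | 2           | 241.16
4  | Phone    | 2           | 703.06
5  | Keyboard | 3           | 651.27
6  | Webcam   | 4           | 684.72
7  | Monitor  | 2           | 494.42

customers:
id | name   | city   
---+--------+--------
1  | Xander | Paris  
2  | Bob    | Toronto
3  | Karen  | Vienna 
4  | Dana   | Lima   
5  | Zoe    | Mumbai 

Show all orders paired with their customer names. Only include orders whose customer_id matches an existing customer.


INNER JOIN keeps only orders rows whose customer_id matches an id in customers. Walk through each order:
  - order 1 (Router): customer_id=NULL, no match -> dropped
  - order 2 (Speaker): customer_id=5 -> matches Zoe
  - order 3 (Camera): customer_id=2 -> matches Bob
  - order 4 (Phone): customer_id=2 -> matches Bob
  - order 5 (Keyboard): customer_id=3 -> matches Karen
  - order 6 (Webcam): customer_id=4 -> matches Dana
  - order 7 (Monitor): customer_id=2 -> matches Bob
So 1 of 7 rows is dropped.

SQL:
SELECT a.product, b.name AS customer
FROM orders a
INNER JOIN customers b ON a.customer_id = b.id

Result:
product  | customer
---------+---------
Speaker  | Zoe     
Camera   | Bob     
Phone    | Bob     
Keyboard | Karen   
Webcam   | Dana    
Monitor  | Bob     


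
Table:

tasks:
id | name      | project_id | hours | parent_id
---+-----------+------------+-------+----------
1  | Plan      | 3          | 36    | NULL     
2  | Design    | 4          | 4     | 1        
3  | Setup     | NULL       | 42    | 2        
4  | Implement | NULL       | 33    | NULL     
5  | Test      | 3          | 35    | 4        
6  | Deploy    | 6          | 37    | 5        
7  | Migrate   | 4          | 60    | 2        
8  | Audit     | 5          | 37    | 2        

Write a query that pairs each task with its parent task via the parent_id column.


This is a self-join: tasks is joined to a second copy of itself, matching each row's parent_id to another row's id. Use LEFT JOIN so rows with parent_id=NULL are kept.
  - task 1 (Plan): parent_id=NULL -> NULL
  - task 2 (Design): parent_id=1 -> Plan
  - task 3 (Setup): parent_id=2 -> Design
  - task 4 (Implement): parent_id=NULL -> NULL
  - task 5 (Test): parent_id=4 -> Implement
  - task 6 (Deploy): parent_id=5 -> Test
  - task 7 (Migrate): parent_id=2 -> Design
  - task 8 (Audit): parent_id=2 -> Design

SQL:
SELECT a.name AS item, b.name AS parent
FROM tasks a
LEFT JOIN tasks b ON a.parent_id = b.id

Result:
item      | parent   
----------+----------
Plan      | NULL     
Design    | Plan     
Setup     | Design   
Implement | NULL     
Test      | Implement
Deploy    | Test     
Migrate   | Design   
Audit     | Design   


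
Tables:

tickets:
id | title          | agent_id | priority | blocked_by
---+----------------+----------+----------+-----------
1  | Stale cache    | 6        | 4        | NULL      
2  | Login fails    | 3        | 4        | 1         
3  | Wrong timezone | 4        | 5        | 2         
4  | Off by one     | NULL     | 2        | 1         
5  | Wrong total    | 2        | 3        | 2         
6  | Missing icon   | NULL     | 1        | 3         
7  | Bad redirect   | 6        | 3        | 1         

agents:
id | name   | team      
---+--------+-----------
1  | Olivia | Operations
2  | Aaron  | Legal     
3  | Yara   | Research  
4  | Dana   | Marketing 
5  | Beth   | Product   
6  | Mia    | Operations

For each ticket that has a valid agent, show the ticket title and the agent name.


INNER JOIN keeps only tickets rows whose agent_id matches an id in agents. Walk through each ticket:
  - ticket 1 (Stale cache): agent_id=6 -> matches Mia
  - ticket 2 (Login fails): agent_id=3 -> matches Yara
  - ticket 3 (Wrong timezone): agent_id=4 -> matches Dana
  - ticket 4 (Off by one): agent_id=NULL, no match -> dropped
  - ticket 5 (Wrong total): agent_id=2 -> matches Aaron
  - ticket 6 (Missing icon): agent_id=NULL, no match -> dropped
  - ticket 7 (Bad redirect): agent_id=6 -> matches Mia
So 2 of 7 rows are dropped.

SQL:
SELECT a.title, b.name AS agent
FROM tickets a
INNER JOIN agents b ON a.agent_id = b.id

Result:
title          | agent
---------------+------
Stale cache    | Mia  
Login fails    | Yara 
Wrong timezone | Dana 
Wrong total    | Aaron
Bad redirect   | Mia  


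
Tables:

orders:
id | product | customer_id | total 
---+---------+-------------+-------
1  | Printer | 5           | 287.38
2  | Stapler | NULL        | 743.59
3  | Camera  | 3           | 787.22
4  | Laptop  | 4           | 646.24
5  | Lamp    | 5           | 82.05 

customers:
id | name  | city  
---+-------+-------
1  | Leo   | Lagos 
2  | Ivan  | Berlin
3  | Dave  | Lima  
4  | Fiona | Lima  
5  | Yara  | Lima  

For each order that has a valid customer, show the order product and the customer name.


INNER JOIN keeps only orders rows whose customer_id matches an id in customers. Walk through each order:
  - order 1 (Printer): customer_id=5 -> matches Yara
  - order 2 (Stapler): customer_id=NULL, no match -> dropped
  - order 3 (Camera): customer_id=3 -> matches Dave
  - order 4 (Laptop): customer_id=4 -> matches Fiona
  - order 5 (Lamp): customer_id=5 -> matches Yara
So 1 of 5 rows is dropped.

SQL:
SELECT a.product, b.name AS customer
FROM orders a
INNER JOIN customers b ON a.customer_id = b.id

Result:
product | customer
--------+---------
Printer | Yara    
Camera  | Dave    
Laptop  | Fiona   
Lamp    | Yara    


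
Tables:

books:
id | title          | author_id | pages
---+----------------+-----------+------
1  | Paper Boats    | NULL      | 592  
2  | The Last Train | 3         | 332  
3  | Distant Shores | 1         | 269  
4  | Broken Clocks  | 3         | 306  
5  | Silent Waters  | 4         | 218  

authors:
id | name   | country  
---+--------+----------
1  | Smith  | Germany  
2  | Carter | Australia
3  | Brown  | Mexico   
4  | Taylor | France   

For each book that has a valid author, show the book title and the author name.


INNER JOIN keeps only books rows whose author_id matches an id in authors. Walk through each book:
  - book 1 (Paper Boats): author_id=NULL, no match -> dropped
  - book 2 (The Last Train): author_id=3 -> matches Brown
  - book 3 (Distant Shores): author_id=1 -> matches Smith
  - book 4 (Broken Clocks): author_id=3 -> matches Brown
  - book 5 (Silent Waters): author_id=4 -> matches Taylor
So 1 of 5 rows is dropped.

SQL:
SELECT a.title, b.name AS author
FROM books a
INNER JOIN authors b ON a.author_id = b.id

Result:
title          | author
---------------+-------
The Last Train | Brown 
Distant Shores | Smith 
Broken Clocks  | Brown 
Silent Waters  | Taylor


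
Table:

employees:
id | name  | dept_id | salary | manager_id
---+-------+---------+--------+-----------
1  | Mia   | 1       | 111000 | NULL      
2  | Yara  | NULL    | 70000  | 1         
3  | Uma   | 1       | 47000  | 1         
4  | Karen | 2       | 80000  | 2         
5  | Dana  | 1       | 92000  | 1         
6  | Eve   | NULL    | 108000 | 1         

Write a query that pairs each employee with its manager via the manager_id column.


This is a self-join: employees is joined to a second copy of itself, matching each row's manager_id to another row's id. Use LEFT JOIN so rows with manager_id=NULL are kept.
  - employee 1 (Mia): manager_id=NULL -> NULL
  - employee 2 (Yara): manager_id=1 -> Mia
  - employee 3 (Uma): manager_id=1 -> Mia
  - employee 4 (Karen): manager_id=2 -> Yara
  - employee 5 (Dana): manager_id=1 -> Mia
  - employee 6 (Eve): manager_id=1 -> Mia

SQL:
SELECT a.name AS item, b.name AS manager
FROM employees a
LEFT JOIN employees b ON a.manager_id = b.id

Result:
item  | manager
------+--------
Mia   | NULL   
Yara  | Mia    
Uma   | Mia    
Karen | Yara   
Dana  | Mia    
Eve   | Mia    


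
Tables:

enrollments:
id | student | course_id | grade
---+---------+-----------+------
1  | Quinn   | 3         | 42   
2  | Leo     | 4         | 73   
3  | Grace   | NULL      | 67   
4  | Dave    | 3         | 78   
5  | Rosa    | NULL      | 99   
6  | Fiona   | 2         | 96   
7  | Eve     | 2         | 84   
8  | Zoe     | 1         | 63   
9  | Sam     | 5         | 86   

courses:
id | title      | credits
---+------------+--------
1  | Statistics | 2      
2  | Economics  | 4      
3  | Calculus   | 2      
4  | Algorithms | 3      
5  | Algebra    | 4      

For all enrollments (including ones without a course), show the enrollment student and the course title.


LEFT JOIN keeps every row from enrollments (the left table); where course_id has no match in courses, the course columns become NULL. Walk through each enrollment:
  - enrollment 1 (Quinn): course_id=3 -> matches Calculus
  - enrollment 2 (Leo): course_id=4 -> matches Algorithms
  - enrollment 3 (Grace): course_id=NULL, no match -> kept with NULL
  - enrollment 4 (Dave): course_id=3 -> matches Calculus
  - enrollment 5 (Rosa): course_id=NULL, no match -> kept with NULL
  - enrollment 6 (Fiona): course_id=2 -> matches Economics
  - enrollment 7 (Eve): course_id=2 -> matches Economics
  - enrollment 8 (Zoe): course_id=1 -> matches Statistics
  - enrollment 9 (Sam): course_id=5 -> matches Algebra
All 9 rows appear; 2 have NULL course.

SQL:
SELECT a.student, b.title AS course
FROM enrollments a
LEFT JOIN courses b ON a.course_id = b.id

Result:
student | course    
--------+-----------
Quinn   | Calculus  
Leo     | Algorithms
Grace   | NULL      
Dave    | Calculus  
Rosa    | NULL      
Fiona   | Economics 
Eve     | Economics 
Zoe     | Statistics
Sam     | Algebra   


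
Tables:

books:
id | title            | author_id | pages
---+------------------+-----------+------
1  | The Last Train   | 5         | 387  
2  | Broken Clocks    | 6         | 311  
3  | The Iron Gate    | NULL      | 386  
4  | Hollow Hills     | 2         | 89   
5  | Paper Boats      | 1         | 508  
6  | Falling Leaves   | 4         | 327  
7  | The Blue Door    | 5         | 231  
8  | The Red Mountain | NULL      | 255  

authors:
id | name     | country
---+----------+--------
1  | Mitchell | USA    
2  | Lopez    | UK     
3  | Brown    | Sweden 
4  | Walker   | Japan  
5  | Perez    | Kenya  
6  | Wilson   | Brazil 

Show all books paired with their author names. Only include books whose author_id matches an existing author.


INNER JOIN keeps only books rows whose author_id matches an id in authors. Walk through each book:
  - book 1 (The Last Train): author_id=5 -> matches Perez
  - book 2 (Broken Clocks): author_id=6 -> matches Wilson
  - book 3 (The Iron Gate): author_id=NULL, no match -> dropped
  - book 4 (Hollow Hills): author_id=2 -> matches Lopez
  - book 5 (Paper Boats): author_id=1 -> matches Mitchell
  - book 6 (Falling Leaves): author_id=4 -> matches Walker
  - book 7 (The Blue Door): author_id=5 -> matches Perez
  - book 8 (The Red Mountain): author_id=NULL, no match -> dropped
So 2 of 8 rows are dropped.

SQL:
SELECT a.title, b.name AS author
FROM books a
INNER JOIN authors b ON a.author_id = b.id

Result:
title          | author  
---------------+---------
The Last Train | Perez   
Broken Clocks  | Wilson  
Hollow Hills   | Lopez   
Paper Boats    | Mitchell
Falling Leaves | Walker  
The Blue Door  | Perez   
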